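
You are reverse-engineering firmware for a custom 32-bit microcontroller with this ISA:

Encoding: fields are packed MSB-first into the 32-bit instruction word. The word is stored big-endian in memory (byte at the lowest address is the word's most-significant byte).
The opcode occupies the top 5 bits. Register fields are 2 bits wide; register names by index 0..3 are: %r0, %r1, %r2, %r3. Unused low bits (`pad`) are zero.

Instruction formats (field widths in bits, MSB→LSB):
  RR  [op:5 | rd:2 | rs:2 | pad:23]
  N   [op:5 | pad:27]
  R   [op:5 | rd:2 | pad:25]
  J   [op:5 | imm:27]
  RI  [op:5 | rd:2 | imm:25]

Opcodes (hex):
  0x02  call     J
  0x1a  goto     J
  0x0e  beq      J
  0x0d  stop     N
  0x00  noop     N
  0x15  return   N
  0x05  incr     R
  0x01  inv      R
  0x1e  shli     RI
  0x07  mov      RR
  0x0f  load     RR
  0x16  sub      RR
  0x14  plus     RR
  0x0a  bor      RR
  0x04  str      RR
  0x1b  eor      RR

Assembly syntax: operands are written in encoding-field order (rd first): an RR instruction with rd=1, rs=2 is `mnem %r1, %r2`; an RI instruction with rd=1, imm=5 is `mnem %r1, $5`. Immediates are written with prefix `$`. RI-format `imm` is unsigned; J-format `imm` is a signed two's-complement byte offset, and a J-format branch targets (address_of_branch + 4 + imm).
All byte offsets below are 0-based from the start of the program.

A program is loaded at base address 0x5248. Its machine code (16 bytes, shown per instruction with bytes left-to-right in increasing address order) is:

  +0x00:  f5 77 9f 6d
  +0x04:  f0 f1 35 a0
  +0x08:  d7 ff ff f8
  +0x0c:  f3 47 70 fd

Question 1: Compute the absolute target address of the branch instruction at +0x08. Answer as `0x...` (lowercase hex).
0x524c

[08] d7 ff ff f8 → 0xd7fffff8
  op=0xd7fffff8>>27=0x1a ⇒ goto (J)
  imm@[26:0]=0x7fffff8 (s27→-8) ⇒ $-8
  target = base 0x5248 + off 0x08 + 4 + imm -8 = 0x524c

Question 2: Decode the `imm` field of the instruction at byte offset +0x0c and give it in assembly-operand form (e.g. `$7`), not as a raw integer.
[0c] f3 47 70 fd → 0xf34770fd
  top 5b → 0x1e → shli [RI]
  rd: (w>>25)&0x3=0x1 → %r1
  imm: (w>>0)&0x1ffffff=0x14770fd → $21459197

$21459197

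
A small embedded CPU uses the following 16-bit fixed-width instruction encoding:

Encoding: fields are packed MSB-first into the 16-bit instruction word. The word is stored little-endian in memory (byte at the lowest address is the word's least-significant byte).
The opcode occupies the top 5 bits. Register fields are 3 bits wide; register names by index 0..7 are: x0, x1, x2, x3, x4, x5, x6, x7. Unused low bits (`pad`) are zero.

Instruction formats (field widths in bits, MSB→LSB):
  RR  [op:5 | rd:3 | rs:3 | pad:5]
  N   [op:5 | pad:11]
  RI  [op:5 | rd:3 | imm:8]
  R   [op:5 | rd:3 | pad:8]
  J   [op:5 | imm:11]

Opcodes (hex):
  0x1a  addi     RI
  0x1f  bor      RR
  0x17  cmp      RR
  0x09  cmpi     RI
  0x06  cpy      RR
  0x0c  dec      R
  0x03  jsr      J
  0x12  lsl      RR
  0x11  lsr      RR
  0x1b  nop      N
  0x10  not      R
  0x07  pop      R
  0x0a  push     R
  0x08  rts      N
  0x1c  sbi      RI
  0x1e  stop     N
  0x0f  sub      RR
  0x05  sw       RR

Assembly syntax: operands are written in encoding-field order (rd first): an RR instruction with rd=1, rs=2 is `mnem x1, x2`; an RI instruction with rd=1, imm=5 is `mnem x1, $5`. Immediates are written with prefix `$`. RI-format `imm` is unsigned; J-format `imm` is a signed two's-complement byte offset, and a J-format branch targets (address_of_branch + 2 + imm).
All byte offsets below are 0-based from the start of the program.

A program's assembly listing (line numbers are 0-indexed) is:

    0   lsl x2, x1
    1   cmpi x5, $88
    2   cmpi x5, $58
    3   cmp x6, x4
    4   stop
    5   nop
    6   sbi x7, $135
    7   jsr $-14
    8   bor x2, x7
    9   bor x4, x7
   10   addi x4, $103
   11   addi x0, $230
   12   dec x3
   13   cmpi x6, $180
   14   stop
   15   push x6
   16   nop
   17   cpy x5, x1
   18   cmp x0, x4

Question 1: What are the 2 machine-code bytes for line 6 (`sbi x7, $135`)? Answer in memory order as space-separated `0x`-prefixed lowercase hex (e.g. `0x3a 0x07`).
0x87 0xe7

L6: sbi op=0x1c:5|rd=7:3|imm=135:8 ⇒ 0xe787 ⇒ little 87 e7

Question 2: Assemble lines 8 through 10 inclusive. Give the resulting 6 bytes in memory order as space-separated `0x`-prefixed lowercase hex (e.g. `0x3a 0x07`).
0xe0 0xfa 0xe0 0xfc 0x67 0xd4

L8: bor op=0x1f:5|rd=2:3|rs=7:3|pad=0:5 ⇒ 0xfae0 ⇒ little e0 fa
L9: bor op=0x1f:5|rd=4:3|rs=7:3|pad=0:5 ⇒ 0xfce0 ⇒ little e0 fc
L10: addi op=0x1a:5|rd=4:3|imm=103:8 ⇒ 0xd467 ⇒ little 67 d4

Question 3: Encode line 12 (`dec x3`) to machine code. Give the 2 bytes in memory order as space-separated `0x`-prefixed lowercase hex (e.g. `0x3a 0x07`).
line 12 (dec): pack op=0xc:5|rd=3:3|pad=0:8 = 0x6300; little→ 00 63

0x00 0x63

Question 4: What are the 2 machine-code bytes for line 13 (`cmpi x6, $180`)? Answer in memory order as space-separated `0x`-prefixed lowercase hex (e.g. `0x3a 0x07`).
L13: cmpi op=0x9:5|rd=6:3|imm=180:8 ⇒ 0x4eb4 ⇒ little b4 4e

0xb4 0x4e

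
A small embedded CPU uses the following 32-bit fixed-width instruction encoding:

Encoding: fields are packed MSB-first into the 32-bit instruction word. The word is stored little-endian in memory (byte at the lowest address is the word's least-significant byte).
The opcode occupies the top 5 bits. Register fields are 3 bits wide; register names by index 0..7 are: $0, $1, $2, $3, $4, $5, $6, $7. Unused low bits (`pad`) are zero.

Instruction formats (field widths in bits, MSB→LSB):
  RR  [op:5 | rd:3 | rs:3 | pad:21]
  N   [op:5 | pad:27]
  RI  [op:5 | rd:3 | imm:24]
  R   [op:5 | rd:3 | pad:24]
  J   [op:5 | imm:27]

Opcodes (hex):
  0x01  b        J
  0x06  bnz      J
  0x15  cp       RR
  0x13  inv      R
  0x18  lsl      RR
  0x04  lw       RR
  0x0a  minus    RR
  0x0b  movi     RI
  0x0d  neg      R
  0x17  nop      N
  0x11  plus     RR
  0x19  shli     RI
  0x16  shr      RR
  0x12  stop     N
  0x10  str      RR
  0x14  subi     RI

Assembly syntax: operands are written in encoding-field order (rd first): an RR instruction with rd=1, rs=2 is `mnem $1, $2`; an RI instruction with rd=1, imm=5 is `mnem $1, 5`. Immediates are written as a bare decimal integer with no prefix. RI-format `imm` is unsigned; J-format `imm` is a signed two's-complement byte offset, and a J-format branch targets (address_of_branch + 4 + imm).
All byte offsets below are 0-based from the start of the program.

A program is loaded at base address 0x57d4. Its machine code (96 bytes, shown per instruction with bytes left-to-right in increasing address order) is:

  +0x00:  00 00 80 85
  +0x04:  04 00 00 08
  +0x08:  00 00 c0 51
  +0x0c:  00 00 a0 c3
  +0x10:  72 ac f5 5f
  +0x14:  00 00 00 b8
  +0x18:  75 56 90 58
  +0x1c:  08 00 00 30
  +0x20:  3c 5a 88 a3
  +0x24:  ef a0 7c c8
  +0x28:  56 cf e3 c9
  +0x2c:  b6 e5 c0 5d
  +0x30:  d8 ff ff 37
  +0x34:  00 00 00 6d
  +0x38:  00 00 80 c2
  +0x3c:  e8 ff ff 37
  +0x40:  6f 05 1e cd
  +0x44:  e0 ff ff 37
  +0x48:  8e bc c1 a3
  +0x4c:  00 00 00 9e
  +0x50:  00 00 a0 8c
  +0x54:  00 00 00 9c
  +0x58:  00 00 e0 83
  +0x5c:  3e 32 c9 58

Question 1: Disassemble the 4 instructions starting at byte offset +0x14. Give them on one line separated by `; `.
nop; movi $0, 9459317; bnz 8; subi $3, 8935996

@+14  little-endian(00 00 00 b8) = 0xb8000000
  top 5b → 0x17 → nop [N]
@+18  little-endian(75 56 90 58) = 0x58905675
  top 5b → 0xb → movi [RI]
  rd: (w>>24)&0x7=0x0 → $0
  imm: (w>>0)&0xffffff=0x905675 → 9459317
@+1c  little-endian(08 00 00 30) = 0x30000008
  top 5b → 0x6 → bnz [J]
  imm: (w>>0)&0x7ffffff=0x8 → 8
@+20  little-endian(3c 5a 88 a3) = 0xa3885a3c
  top 5b → 0x14 → subi [RI]
  rd: (w>>24)&0x7=0x3 → $3
  imm: (w>>0)&0xffffff=0x885a3c → 8935996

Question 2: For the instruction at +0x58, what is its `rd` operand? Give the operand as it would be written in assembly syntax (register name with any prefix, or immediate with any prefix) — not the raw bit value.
+0x58: 00 00 e0 83 ⇒ word 0x83e00000 (little)
  opcode bits[31:27]=0x10: str/RR
  rd@[26:24]=0x3 ⇒ $3
  rs@[23:21]=0x7 ⇒ $7

$3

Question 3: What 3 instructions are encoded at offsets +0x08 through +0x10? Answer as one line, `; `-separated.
[08] 00 00 c0 51 → 0x51c00000
  op=0x51c00000>>27=0xa ⇒ minus (RR)
  [26:24] rd=1 = $1
  [23:21] rs=6 = $6
[0c] 00 00 a0 c3 → 0xc3a00000
  op=0xc3a00000>>27=0x18 ⇒ lsl (RR)
  [26:24] rd=3 = $3
  [23:21] rs=5 = $5
[10] 72 ac f5 5f → 0x5ff5ac72
  op=0x5ff5ac72>>27=0xb ⇒ movi (RI)
  [26:24] rd=7 = $7
  [23:0] imm=16100466 = 16100466

minus $1, $6; lsl $3, $5; movi $7, 16100466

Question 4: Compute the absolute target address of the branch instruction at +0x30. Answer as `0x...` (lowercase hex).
0x57e0

@+30  little-endian(d8 ff ff 37) = 0x37ffffd8
  op=0x37ffffd8>>27=0x6 ⇒ bnz (J)
  imm@[26:0]=0x7ffffd8 (s27→-40) ⇒ -40
  target = base 0x57d4 + off 0x30 + 4 + imm -40 = 0x57e0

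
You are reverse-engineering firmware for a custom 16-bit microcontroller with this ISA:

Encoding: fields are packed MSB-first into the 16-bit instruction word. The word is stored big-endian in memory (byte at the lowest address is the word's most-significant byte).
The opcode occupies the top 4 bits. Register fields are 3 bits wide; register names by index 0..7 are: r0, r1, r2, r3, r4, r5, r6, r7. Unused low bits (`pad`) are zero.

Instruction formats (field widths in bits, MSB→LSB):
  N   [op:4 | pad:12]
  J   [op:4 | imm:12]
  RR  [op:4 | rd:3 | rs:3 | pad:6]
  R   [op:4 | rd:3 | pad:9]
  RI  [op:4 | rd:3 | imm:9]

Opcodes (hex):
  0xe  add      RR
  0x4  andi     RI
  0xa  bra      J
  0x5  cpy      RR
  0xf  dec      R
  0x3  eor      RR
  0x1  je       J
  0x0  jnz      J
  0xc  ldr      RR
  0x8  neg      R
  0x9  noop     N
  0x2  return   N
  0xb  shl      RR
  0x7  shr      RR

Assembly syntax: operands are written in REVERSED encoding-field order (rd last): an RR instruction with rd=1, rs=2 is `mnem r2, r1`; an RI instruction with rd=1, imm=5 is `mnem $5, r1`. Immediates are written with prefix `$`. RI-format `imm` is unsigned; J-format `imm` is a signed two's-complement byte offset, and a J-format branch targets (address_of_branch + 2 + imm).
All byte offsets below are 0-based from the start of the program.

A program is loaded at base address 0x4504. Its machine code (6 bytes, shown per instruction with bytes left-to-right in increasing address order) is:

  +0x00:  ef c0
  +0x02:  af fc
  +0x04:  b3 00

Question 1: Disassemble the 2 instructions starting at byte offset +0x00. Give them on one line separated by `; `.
add r7, r7; bra $-4

off 0x00: read ef c0 as big → 0xefc0
  op=0xefc0>>12=0xe ⇒ add (RR)
  [11:9] rd=7 = r7
  [8:6] rs=7 = r7
off 0x02: read af fc as big → 0xaffc
  op=0xaffc>>12=0xa ⇒ bra (J)
  [11:0] imm=4092 (s12→-4) = $-4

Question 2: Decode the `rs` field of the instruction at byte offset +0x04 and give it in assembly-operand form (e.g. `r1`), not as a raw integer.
@+04  big-endian(b3 00) = 0xb300
  top 4b → 0xb → shl [RR]
  rd@[11:9]=0x1 ⇒ r1
  rs@[8:6]=0x4 ⇒ r4

r4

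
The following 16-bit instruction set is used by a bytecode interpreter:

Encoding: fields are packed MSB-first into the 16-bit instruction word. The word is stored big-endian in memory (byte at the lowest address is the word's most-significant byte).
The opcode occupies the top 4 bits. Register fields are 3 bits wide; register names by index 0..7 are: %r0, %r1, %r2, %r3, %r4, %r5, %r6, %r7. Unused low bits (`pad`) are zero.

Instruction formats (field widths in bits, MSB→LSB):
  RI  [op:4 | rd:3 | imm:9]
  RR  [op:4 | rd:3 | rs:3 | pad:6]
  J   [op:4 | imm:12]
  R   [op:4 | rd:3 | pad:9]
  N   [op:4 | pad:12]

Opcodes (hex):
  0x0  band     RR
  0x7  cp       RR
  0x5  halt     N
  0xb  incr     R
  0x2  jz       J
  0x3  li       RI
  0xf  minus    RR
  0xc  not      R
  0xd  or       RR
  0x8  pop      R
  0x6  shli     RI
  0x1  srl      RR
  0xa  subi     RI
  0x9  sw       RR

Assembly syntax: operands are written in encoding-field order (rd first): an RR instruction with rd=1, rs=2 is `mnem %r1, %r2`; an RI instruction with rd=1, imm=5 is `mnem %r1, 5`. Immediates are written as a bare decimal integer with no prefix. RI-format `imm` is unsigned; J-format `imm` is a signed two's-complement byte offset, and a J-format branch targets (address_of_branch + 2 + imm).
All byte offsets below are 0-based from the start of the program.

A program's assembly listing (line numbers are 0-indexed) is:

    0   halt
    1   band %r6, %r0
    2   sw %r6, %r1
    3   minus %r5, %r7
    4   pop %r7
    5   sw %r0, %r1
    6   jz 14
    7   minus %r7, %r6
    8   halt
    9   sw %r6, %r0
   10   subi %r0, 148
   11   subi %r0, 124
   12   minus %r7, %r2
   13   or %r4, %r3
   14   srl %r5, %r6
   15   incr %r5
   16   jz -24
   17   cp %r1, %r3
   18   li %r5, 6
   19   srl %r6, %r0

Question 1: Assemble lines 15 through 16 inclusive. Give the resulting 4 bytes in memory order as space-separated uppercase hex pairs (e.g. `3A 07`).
BA 00 2F E8

L15: incr op=0xb:4|rd=5:3|pad=0:9 ⇒ 0xba00 ⇒ big ba 00
L16: jz op=0x2:4|imm=-24:12 ⇒ 0x2fe8 ⇒ big 2f e8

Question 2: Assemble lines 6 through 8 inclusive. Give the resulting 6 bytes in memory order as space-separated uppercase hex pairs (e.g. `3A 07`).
L6: jz op=0x2:4|imm=14:12 ⇒ 0x200e ⇒ big 20 0e
L7: minus op=0xf:4|rd=7:3|rs=6:3|pad=0:6 ⇒ 0xff80 ⇒ big ff 80
L8: halt op=0x5:4|pad=0:12 ⇒ 0x5000 ⇒ big 50 00

20 0E FF 80 50 00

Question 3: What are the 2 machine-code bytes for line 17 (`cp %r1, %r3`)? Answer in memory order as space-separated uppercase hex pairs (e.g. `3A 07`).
line 17 (cp): pack op=0x7:4|rd=1:3|rs=3:3|pad=0:6 = 0x72c0; big→ 72 c0

72 C0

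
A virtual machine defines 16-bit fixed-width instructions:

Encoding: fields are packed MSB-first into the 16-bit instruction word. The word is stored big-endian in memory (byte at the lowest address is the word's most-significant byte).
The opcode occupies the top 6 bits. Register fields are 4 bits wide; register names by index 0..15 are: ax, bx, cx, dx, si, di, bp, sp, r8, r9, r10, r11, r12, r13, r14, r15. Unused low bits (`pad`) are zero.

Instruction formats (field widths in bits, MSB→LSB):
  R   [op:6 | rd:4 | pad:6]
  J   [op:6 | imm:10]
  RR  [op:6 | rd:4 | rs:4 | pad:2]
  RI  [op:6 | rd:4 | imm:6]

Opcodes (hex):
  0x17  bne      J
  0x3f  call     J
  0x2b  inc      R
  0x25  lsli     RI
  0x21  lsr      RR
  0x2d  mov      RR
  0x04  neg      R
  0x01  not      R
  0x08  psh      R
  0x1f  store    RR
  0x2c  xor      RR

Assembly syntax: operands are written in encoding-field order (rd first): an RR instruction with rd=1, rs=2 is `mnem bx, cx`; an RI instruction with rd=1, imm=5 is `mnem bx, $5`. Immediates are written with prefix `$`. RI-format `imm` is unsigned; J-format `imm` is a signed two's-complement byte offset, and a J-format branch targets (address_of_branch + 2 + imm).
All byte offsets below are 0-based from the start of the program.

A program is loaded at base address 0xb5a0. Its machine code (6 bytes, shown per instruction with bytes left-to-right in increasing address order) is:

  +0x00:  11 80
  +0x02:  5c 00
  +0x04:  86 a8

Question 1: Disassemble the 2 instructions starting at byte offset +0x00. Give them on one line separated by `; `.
off 0x00: read 11 80 as big → 0x1180
  opcode bits[15:10]=0x4: neg/R
  [9:6] rd=6 = bp
off 0x02: read 5c 00 as big → 0x5c00
  opcode bits[15:10]=0x17: bne/J
  [9:0] imm=0 = $0

neg bp; bne $0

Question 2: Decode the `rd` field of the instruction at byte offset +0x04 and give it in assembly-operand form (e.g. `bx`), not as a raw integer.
+0x04: 86 a8 ⇒ word 0x86a8 (big)
  op=0x86a8>>10=0x21 ⇒ lsr (RR)
  [9:6] rd=10 = r10
  [5:2] rs=10 = r10

r10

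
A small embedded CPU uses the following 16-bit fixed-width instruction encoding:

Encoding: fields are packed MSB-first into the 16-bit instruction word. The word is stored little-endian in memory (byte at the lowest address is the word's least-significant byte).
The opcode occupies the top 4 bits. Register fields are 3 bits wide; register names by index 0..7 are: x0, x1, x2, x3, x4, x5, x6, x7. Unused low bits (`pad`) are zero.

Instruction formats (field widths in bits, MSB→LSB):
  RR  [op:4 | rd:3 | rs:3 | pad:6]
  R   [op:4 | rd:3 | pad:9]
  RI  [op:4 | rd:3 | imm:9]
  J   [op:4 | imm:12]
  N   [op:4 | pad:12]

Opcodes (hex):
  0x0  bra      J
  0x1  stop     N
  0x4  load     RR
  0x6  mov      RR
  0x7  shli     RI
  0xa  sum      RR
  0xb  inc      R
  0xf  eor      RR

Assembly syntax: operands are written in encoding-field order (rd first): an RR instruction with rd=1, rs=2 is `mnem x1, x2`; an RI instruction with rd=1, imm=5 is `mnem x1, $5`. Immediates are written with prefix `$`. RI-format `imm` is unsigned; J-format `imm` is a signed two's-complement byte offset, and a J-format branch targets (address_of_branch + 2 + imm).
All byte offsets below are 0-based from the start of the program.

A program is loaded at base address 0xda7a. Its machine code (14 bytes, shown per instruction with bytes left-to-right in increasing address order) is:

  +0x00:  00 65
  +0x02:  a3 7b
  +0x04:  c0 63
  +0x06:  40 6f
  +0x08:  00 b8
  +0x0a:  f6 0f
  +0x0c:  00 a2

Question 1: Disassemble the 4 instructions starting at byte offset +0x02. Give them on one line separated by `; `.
@+02  little-endian(a3 7b) = 0x7ba3
  opcode bits[15:12]=0x7: shli/RI
  rd: (w>>9)&0x7=0x5 → x5
  imm: (w>>0)&0x1ff=0x1a3 → $419
@+04  little-endian(c0 63) = 0x63c0
  opcode bits[15:12]=0x6: mov/RR
  rd: (w>>9)&0x7=0x1 → x1
  rs: (w>>6)&0x7=0x7 → x7
@+06  little-endian(40 6f) = 0x6f40
  opcode bits[15:12]=0x6: mov/RR
  rd: (w>>9)&0x7=0x7 → x7
  rs: (w>>6)&0x7=0x5 → x5
@+08  little-endian(00 b8) = 0xb800
  opcode bits[15:12]=0xb: inc/R
  rd: (w>>9)&0x7=0x4 → x4

shli x5, $419; mov x1, x7; mov x7, x5; inc x4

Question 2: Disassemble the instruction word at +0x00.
+0x00: 00 65 ⇒ word 0x6500 (little)
  opcode bits[15:12]=0x6: mov/RR
  rd@[11:9]=0x2 ⇒ x2
  rs@[8:6]=0x4 ⇒ x4

mov x2, x4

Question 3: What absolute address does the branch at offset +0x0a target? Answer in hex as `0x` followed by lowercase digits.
off 0x0a: read f6 0f as little → 0x0ff6
  top 4b → 0x0 → bra [J]
  [11:0] imm=4086 (s12→-10) = $-10
  target = base 0xda7a + off 0x0a + 2 + imm -10 = 0xda7c

0xda7c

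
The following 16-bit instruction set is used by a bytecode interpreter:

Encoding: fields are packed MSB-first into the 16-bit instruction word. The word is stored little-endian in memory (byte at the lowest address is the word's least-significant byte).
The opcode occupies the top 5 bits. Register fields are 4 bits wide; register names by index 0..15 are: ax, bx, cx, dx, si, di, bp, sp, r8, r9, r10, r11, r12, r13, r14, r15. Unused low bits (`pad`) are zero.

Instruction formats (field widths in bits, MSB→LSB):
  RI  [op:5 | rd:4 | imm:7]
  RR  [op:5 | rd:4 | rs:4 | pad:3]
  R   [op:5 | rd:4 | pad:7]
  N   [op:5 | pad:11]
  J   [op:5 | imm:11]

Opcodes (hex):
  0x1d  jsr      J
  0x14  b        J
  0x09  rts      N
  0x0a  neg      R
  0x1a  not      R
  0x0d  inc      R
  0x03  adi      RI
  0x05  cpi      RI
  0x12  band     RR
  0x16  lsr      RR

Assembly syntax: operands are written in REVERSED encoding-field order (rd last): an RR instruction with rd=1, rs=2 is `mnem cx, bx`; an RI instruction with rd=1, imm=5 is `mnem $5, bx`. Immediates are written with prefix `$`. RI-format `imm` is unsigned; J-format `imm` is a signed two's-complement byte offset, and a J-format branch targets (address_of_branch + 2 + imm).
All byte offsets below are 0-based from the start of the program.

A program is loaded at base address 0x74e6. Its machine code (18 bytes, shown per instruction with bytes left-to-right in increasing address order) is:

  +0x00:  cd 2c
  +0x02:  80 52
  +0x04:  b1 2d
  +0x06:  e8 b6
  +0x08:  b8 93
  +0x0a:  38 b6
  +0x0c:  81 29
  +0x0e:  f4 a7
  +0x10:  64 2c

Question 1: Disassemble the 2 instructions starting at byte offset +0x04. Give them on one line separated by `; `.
[04] b1 2d → 0x2db1
  op=0x2db1>>11=0x5 ⇒ cpi (RI)
  [10:7] rd=11 = r11
  [6:0] imm=49 = $49
[06] e8 b6 → 0xb6e8
  op=0xb6e8>>11=0x16 ⇒ lsr (RR)
  [10:7] rd=13 = r13
  [6:3] rs=13 = r13

cpi $49, r11; lsr r13, r13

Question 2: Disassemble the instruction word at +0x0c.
off 0x0c: read 81 29 as little → 0x2981
  top 5b → 0x5 → cpi [RI]
  rd: (w>>7)&0xf=0x3 → dx
  imm: (w>>0)&0x7f=0x1 → $1

cpi $1, dx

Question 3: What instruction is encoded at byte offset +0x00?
[00] cd 2c → 0x2ccd
  op=0x2ccd>>11=0x5 ⇒ cpi (RI)
  rd: (w>>7)&0xf=0x9 → r9
  imm: (w>>0)&0x7f=0x4d → $77

cpi $77, r9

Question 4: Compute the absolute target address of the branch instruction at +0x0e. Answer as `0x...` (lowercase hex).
0x74ea

@+0e  little-endian(f4 a7) = 0xa7f4
  op=0xa7f4>>11=0x14 ⇒ b (J)
  [10:0] imm=2036 (s11→-12) = $-12
  target = base 0x74e6 + off 0x0e + 2 + imm -12 = 0x74ea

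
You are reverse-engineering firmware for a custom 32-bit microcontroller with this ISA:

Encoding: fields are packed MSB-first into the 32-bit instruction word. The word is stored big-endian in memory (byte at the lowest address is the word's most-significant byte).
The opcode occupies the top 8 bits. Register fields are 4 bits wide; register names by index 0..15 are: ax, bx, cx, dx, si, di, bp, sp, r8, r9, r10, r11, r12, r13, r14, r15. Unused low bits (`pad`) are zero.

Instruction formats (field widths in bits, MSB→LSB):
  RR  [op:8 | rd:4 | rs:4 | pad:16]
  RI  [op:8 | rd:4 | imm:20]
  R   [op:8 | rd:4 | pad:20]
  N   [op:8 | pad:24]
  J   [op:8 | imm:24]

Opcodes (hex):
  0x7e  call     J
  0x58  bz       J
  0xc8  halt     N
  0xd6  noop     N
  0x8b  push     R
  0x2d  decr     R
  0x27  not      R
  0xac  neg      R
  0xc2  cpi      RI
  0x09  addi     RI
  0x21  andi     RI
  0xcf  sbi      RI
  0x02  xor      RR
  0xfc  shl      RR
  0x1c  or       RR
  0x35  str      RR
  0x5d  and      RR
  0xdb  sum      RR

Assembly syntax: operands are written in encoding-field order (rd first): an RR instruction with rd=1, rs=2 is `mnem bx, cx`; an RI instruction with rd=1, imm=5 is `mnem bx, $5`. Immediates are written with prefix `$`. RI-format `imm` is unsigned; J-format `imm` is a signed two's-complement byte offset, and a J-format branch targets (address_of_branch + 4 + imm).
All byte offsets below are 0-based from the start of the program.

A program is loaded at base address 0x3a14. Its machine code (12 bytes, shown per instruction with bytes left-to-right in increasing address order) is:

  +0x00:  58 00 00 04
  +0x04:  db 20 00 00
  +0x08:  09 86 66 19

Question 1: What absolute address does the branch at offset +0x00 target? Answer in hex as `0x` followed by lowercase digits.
0x3a1c

@+00  big-endian(58 00 00 04) = 0x58000004
  op=0x58000004>>24=0x58 ⇒ bz (J)
  imm@[23:0]=0x4 ⇒ $4
  target = base 0x3a14 + off 0x00 + 4 + imm 4 = 0x3a1c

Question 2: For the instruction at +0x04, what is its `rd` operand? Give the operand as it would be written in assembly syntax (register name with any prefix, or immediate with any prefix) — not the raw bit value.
@+04  big-endian(db 20 00 00) = 0xdb200000
  opcode bits[31:24]=0xdb: sum/RR
  [23:20] rd=2 = cx
  [19:16] rs=0 = ax

cx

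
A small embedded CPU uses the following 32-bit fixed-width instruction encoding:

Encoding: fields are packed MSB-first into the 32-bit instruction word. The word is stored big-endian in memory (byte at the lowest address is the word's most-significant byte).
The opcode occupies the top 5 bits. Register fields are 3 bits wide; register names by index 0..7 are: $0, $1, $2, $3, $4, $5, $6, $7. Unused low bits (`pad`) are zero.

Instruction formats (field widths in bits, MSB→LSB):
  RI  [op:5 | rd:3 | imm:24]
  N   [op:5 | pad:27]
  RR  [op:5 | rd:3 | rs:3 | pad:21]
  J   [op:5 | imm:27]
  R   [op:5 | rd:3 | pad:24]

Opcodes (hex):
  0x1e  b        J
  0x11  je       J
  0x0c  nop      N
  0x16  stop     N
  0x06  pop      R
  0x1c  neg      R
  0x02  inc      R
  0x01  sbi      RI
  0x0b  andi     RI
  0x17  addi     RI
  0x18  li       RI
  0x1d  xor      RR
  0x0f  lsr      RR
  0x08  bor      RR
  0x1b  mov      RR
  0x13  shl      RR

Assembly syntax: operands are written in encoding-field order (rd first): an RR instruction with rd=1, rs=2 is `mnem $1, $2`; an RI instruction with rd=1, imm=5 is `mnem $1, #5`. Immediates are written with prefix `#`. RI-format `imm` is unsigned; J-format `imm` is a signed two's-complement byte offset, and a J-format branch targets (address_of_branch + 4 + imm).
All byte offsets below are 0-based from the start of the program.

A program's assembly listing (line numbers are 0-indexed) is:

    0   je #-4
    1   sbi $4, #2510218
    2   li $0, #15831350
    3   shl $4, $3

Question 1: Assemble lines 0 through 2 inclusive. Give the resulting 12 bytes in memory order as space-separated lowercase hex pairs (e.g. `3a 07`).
8f ff ff fc 0c 26 4d 8a c0 f1 91 36

line 0 (je): pack op=0x11:5|imm=-4:27 = 0x8ffffffc; big→ 8f ff ff fc
line 1 (sbi): pack op=0x1:5|rd=4:3|imm=2510218:24 = 0x0c264d8a; big→ 0c 26 4d 8a
line 2 (li): pack op=0x18:5|rd=0:3|imm=15831350:24 = 0xc0f19136; big→ c0 f1 91 36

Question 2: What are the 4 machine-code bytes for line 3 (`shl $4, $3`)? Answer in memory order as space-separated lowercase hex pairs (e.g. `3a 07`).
9c 60 00 00

line 3 (shl): pack op=0x13:5|rd=4:3|rs=3:3|pad=0:21 = 0x9c600000; big→ 9c 60 00 00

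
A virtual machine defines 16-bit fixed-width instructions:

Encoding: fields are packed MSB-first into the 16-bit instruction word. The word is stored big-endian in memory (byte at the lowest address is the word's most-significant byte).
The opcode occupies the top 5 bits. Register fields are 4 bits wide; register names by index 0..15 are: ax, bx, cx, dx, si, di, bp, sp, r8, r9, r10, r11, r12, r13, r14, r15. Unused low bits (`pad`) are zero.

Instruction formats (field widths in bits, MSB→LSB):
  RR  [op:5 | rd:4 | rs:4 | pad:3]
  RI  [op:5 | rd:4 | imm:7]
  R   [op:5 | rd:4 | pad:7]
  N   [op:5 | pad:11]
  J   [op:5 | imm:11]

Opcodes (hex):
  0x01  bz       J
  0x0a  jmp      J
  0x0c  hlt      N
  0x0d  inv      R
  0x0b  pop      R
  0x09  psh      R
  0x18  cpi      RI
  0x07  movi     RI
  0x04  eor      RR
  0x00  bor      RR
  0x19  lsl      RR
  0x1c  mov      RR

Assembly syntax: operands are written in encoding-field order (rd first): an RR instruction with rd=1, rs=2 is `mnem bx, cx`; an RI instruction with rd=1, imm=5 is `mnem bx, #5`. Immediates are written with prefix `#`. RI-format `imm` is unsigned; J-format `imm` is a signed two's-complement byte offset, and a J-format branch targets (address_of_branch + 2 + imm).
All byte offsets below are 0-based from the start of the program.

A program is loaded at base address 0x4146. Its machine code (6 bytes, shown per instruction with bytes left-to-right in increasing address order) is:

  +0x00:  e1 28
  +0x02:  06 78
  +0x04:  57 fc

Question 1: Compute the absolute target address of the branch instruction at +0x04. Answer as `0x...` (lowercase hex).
0x4148

[04] 57 fc → 0x57fc
  top 5b → 0xa → jmp [J]
  imm@[10:0]=0x7fc (s11→-4) ⇒ #-4
  target = base 0x4146 + off 0x04 + 2 + imm -4 = 0x4148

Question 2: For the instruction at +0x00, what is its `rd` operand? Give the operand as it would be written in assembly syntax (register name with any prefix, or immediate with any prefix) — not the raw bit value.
@+00  big-endian(e1 28) = 0xe128
  op=0xe128>>11=0x1c ⇒ mov (RR)
  rd: (w>>7)&0xf=0x2 → cx
  rs: (w>>3)&0xf=0x5 → di

cx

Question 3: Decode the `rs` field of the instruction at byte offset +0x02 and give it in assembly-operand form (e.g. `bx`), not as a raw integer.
r15

@+02  big-endian(06 78) = 0x0678
  opcode bits[15:11]=0x0: bor/RR
  rd: (w>>7)&0xf=0xc → r12
  rs: (w>>3)&0xf=0xf → r15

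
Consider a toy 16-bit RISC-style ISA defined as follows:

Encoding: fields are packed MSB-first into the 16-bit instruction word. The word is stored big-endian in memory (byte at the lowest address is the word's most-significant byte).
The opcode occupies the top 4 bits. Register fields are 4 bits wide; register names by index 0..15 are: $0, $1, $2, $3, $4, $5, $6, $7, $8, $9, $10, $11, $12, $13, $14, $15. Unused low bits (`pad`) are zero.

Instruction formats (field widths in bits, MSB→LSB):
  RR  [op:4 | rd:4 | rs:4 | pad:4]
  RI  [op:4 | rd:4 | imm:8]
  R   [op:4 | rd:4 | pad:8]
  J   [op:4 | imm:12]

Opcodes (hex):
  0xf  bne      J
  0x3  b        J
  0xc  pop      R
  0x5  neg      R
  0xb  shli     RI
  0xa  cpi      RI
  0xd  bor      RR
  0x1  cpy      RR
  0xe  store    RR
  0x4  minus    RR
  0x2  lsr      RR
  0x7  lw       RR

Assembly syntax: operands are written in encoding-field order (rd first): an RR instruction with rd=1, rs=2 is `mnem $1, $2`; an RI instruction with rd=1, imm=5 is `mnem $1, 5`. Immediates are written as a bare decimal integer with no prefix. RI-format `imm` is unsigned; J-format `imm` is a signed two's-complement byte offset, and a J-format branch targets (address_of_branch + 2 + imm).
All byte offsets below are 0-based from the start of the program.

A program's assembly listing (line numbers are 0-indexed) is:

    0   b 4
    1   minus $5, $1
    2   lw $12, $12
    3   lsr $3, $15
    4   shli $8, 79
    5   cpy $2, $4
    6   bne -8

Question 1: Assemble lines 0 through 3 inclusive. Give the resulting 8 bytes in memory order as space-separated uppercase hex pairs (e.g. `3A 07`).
30 04 45 10 7C C0 23 F0

0. b fields op=0x3:4|imm=4:12 → word 3004h → 30 04
1. minus fields op=0x4:4|rd=5:4|rs=1:4|pad=0:4 → word 4510h → 45 10
2. lw fields op=0x7:4|rd=12:4|rs=12:4|pad=0:4 → word 7cc0h → 7c c0
3. lsr fields op=0x2:4|rd=3:4|rs=15:4|pad=0:4 → word 23f0h → 23 f0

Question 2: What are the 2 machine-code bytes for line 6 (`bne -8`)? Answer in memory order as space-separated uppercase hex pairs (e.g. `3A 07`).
FF F8

6. bne fields op=0xf:4|imm=-8:12 → word fff8h → ff f8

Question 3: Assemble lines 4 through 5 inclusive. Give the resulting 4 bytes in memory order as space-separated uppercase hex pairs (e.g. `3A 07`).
L4: shli op=0xb:4|rd=8:4|imm=79:8 ⇒ 0xb84f ⇒ big b8 4f
L5: cpy op=0x1:4|rd=2:4|rs=4:4|pad=0:4 ⇒ 0x1240 ⇒ big 12 40

B8 4F 12 40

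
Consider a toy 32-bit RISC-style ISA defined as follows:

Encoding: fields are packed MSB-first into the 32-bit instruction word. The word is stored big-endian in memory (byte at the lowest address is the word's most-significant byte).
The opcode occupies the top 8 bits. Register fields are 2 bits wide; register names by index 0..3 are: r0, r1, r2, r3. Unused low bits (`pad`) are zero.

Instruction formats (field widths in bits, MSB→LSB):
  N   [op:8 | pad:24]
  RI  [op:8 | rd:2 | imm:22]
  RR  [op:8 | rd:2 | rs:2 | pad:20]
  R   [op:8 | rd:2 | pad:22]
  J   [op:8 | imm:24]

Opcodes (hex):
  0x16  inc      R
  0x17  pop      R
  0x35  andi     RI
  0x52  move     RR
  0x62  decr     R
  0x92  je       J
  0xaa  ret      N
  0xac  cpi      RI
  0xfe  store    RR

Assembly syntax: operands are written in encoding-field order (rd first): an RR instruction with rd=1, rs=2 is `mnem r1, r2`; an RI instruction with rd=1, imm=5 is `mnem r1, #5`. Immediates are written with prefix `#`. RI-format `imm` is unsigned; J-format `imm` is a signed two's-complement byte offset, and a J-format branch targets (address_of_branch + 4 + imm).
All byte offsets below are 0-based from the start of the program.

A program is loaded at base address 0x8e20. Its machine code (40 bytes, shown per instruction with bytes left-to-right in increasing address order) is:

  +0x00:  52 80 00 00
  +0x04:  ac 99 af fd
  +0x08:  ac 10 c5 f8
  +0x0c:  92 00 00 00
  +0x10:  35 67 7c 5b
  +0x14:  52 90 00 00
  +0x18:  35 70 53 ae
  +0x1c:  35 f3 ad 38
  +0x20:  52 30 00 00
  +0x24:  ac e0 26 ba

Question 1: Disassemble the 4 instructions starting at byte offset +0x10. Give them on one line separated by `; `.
off 0x10: read 35 67 7c 5b as big → 0x35677c5b
  top 8b → 0x35 → andi [RI]
  rd: (w>>22)&0x3=0x1 → r1
  imm: (w>>0)&0x3fffff=0x277c5b → #2587739
off 0x14: read 52 90 00 00 as big → 0x52900000
  top 8b → 0x52 → move [RR]
  rd: (w>>22)&0x3=0x2 → r2
  rs: (w>>20)&0x3=0x1 → r1
off 0x18: read 35 70 53 ae as big → 0x357053ae
  top 8b → 0x35 → andi [RI]
  rd: (w>>22)&0x3=0x1 → r1
  imm: (w>>0)&0x3fffff=0x3053ae → #3167150
off 0x1c: read 35 f3 ad 38 as big → 0x35f3ad38
  top 8b → 0x35 → andi [RI]
  rd: (w>>22)&0x3=0x3 → r3
  imm: (w>>0)&0x3fffff=0x33ad38 → #3386680

andi r1, #2587739; move r2, r1; andi r1, #3167150; andi r3, #3386680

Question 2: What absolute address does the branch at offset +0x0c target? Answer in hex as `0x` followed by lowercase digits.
0x8e30

off 0x0c: read 92 00 00 00 as big → 0x92000000
  op=0x92000000>>24=0x92 ⇒ je (J)
  imm@[23:0]=0x0 ⇒ #0
  target = base 0x8e20 + off 0x0c + 4 + imm 0 = 0x8e30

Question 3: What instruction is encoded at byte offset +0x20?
move r0, r3

[20] 52 30 00 00 → 0x52300000
  op=0x52300000>>24=0x52 ⇒ move (RR)
  rd@[23:22]=0x0 ⇒ r0
  rs@[21:20]=0x3 ⇒ r3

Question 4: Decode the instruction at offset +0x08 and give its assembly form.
off 0x08: read ac 10 c5 f8 as big → 0xac10c5f8
  opcode bits[31:24]=0xac: cpi/RI
  rd: (w>>22)&0x3=0x0 → r0
  imm: (w>>0)&0x3fffff=0x10c5f8 → #1099256

cpi r0, #1099256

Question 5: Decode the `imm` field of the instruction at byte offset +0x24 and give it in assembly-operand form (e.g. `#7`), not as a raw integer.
#2107066

@+24  big-endian(ac e0 26 ba) = 0xace026ba
  opcode bits[31:24]=0xac: cpi/RI
  rd@[23:22]=0x3 ⇒ r3
  imm@[21:0]=0x2026ba ⇒ #2107066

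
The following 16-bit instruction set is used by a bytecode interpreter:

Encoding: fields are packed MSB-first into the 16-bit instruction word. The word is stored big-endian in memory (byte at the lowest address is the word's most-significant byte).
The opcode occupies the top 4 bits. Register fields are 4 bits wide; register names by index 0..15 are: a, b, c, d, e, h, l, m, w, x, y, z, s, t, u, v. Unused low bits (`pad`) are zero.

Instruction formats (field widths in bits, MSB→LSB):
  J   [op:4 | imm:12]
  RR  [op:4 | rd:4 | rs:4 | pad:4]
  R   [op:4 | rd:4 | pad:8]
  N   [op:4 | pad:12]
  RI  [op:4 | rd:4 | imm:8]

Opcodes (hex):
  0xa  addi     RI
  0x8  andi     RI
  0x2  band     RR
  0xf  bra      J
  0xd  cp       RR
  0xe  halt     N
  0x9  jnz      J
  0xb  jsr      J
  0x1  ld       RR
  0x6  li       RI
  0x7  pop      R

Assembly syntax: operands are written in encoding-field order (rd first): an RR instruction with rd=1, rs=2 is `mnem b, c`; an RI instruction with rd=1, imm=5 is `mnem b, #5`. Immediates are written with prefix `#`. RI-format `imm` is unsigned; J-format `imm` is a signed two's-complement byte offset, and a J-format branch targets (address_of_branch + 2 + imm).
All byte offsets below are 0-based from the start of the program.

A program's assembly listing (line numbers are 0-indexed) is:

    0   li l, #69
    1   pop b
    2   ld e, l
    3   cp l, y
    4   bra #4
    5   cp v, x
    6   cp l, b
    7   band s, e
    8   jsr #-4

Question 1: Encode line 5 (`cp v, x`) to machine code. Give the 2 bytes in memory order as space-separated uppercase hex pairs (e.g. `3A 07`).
DF 90

5. cp fields op=0xd:4|rd=15:4|rs=9:4|pad=0:4 → word df90h → df 90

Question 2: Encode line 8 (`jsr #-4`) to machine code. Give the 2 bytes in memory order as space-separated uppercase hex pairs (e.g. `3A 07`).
8. jsr fields op=0xb:4|imm=-4:12 → word bffch → bf fc

BF FC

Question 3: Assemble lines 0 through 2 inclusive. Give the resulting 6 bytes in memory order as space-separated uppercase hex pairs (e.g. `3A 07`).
66 45 71 00 14 60

0. li fields op=0x6:4|rd=6:4|imm=69:8 → word 6645h → 66 45
1. pop fields op=0x7:4|rd=1:4|pad=0:8 → word 7100h → 71 00
2. ld fields op=0x1:4|rd=4:4|rs=6:4|pad=0:4 → word 1460h → 14 60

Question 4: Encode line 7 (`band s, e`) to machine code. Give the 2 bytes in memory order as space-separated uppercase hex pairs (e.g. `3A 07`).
7. band fields op=0x2:4|rd=12:4|rs=4:4|pad=0:4 → word 2c40h → 2c 40

2C 40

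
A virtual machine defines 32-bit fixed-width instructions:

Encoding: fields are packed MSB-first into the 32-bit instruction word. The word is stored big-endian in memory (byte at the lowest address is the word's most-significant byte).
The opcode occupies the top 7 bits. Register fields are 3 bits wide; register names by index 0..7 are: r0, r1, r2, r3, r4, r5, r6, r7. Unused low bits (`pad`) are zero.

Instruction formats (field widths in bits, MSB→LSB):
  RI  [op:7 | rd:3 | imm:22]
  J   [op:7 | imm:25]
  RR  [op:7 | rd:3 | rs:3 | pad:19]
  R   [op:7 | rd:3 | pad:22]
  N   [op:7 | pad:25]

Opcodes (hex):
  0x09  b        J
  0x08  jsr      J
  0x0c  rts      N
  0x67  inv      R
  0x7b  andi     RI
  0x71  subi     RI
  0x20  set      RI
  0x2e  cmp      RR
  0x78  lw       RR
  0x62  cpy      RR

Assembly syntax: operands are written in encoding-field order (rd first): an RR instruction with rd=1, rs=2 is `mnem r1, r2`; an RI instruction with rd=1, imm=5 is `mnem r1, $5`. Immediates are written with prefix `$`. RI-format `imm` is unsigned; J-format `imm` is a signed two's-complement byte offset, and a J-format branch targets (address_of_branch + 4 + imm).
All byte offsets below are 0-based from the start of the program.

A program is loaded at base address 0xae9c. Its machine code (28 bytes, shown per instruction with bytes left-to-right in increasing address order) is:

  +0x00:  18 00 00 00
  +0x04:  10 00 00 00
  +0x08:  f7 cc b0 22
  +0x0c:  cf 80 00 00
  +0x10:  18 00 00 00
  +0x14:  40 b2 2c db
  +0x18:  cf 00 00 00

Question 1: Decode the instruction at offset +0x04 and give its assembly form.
jsr $0

+0x04: 10 00 00 00 ⇒ word 0x10000000 (big)
  opcode bits[31:25]=0x8: jsr/J
  [24:0] imm=0 = $0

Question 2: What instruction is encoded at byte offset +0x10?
rts

off 0x10: read 18 00 00 00 as big → 0x18000000
  opcode bits[31:25]=0xc: rts/N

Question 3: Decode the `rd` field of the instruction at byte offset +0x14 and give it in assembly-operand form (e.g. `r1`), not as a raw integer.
[14] 40 b2 2c db → 0x40b22cdb
  op=0x40b22cdb>>25=0x20 ⇒ set (RI)
  [24:22] rd=2 = r2
  [21:0] imm=3288283 = $3288283

r2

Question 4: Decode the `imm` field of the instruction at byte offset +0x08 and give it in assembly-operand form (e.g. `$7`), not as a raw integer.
@+08  big-endian(f7 cc b0 22) = 0xf7ccb022
  op=0xf7ccb022>>25=0x7b ⇒ andi (RI)
  [24:22] rd=7 = r7
  [21:0] imm=831522 = $831522

$831522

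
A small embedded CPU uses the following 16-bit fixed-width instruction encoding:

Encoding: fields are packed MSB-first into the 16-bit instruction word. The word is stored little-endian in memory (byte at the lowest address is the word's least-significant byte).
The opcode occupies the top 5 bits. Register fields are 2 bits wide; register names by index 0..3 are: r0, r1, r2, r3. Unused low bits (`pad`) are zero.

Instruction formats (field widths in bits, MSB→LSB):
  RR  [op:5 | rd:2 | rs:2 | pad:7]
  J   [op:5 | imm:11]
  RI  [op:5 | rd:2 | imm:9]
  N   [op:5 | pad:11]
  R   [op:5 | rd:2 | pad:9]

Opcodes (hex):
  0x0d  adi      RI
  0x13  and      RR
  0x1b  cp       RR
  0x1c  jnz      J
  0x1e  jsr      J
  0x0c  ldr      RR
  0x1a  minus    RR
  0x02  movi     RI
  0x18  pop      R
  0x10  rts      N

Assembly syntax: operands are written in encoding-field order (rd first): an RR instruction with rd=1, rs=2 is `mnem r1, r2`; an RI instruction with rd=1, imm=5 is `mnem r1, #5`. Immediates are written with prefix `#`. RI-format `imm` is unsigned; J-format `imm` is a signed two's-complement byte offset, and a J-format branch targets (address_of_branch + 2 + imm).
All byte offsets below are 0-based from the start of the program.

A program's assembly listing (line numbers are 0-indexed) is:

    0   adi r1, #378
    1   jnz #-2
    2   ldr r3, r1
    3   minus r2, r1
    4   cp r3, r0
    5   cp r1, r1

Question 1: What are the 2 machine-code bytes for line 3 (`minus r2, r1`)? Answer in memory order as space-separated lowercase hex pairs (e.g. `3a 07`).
80 d4

3. minus fields op=0x1a:5|rd=2:2|rs=1:2|pad=0:7 → word d480h → 80 d4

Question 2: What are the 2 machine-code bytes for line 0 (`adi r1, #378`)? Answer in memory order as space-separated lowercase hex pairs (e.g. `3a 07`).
L0: adi op=0xd:5|rd=1:2|imm=378:9 ⇒ 0x6b7a ⇒ little 7a 6b

7a 6b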